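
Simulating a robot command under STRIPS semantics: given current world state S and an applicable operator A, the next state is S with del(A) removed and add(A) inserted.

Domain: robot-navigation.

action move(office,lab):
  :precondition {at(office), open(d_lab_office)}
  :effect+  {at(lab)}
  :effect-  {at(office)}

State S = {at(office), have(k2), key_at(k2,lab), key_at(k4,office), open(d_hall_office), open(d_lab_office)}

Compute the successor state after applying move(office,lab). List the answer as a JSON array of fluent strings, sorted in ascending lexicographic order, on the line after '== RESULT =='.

Progress:
  pre ⊆ S: {at(office), open(d_lab_office)} ⊆ S  — applicable
  S \ del = {have(k2), key_at(k2,lab), key_at(k4,office), open(d_hall_office), open(d_lab_office)}
  ∪ add   = {at(lab), have(k2), key_at(k2,lab), key_at(k4,office), open(d_hall_office), open(d_lab_office)}

== RESULT ==
["at(lab)", "have(k2)", "key_at(k2,lab)", "key_at(k4,office)", "open(d_hall_office)", "open(d_lab_office)"]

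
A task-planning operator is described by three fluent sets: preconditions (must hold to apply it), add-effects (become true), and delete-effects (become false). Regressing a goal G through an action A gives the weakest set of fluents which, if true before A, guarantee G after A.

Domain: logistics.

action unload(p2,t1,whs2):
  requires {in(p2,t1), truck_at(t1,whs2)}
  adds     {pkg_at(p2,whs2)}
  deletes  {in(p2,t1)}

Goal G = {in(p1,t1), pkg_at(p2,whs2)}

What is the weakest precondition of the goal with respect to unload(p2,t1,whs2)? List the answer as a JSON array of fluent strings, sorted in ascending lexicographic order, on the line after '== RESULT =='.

Compute (G \ add) ∪ pre:
  G ∩ del = {}  (empty — regression defined)
  G \ add = {in(p1,t1), pkg_at(p2,whs2)} \ {pkg_at(p2,whs2)} = {in(p1,t1)}
  ∪ pre   = {in(p1,t1)} ∪ {in(p2,t1), truck_at(t1,whs2)}
          = {in(p1,t1), in(p2,t1), truck_at(t1,whs2)}

== RESULT ==
["in(p1,t1)", "in(p2,t1)", "truck_at(t1,whs2)"]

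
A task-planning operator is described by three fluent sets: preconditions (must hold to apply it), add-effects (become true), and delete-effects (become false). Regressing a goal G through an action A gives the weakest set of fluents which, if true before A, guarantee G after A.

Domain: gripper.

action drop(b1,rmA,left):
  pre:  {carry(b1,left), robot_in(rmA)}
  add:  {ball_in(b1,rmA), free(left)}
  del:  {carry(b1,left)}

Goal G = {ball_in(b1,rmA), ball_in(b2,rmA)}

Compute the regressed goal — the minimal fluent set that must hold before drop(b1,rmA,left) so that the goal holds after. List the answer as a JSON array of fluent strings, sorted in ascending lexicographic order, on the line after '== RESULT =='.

Compute (G \ add) ∪ pre:
  G ∩ del = {}  (empty — regression defined)
  G \ add = {ball_in(b1,rmA), ball_in(b2,rmA)} \ {ball_in(b1,rmA), free(left)} = {ball_in(b2,rmA)}
  ∪ pre   = {ball_in(b2,rmA)} ∪ {carry(b1,left), robot_in(rmA)}
          = {ball_in(b2,rmA), carry(b1,left), robot_in(rmA)}

== RESULT ==
["ball_in(b2,rmA)", "carry(b1,left)", "robot_in(rmA)"]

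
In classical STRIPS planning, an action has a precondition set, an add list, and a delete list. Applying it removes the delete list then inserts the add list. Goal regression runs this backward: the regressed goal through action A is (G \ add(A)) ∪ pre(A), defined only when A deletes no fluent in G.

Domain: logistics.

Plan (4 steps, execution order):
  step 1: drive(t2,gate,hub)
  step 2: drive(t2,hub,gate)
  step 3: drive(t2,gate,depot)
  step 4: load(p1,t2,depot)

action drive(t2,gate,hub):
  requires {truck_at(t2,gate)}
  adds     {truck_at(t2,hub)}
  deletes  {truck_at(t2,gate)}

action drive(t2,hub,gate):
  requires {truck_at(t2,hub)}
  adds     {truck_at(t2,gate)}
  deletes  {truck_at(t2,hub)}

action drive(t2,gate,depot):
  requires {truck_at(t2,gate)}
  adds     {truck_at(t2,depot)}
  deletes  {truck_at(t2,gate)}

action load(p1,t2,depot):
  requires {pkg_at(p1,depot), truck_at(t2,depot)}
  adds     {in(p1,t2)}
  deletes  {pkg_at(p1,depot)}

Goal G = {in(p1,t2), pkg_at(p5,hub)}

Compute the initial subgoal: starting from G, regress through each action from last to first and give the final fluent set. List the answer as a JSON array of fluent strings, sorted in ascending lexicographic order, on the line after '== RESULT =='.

Work backward from the goal:
  through step 4 (load(p1,t2,depot)): drop {in(p1,t2)}, keep {pkg_at(p5,hub)}, require {pkg_at(p1,depot), truck_at(t2,depot)}
    → {pkg_at(p1,depot), pkg_at(p5,hub), truck_at(t2,depot)}
  through step 3 (drive(t2,gate,depot)): drop {truck_at(t2,depot)}, keep {pkg_at(p1,depot), pkg_at(p5,hub)}, require {truck_at(t2,gate)}
    → {pkg_at(p1,depot), pkg_at(p5,hub), truck_at(t2,gate)}
  through step 2 (drive(t2,hub,gate)): drop {truck_at(t2,gate)}, keep {pkg_at(p1,depot), pkg_at(p5,hub)}, require {truck_at(t2,hub)}
    → {pkg_at(p1,depot), pkg_at(p5,hub), truck_at(t2,hub)}
  through step 1 (drive(t2,gate,hub)): drop {truck_at(t2,hub)}, keep {pkg_at(p1,depot), pkg_at(p5,hub)}, require {truck_at(t2,gate)}
    → {pkg_at(p1,depot), pkg_at(p5,hub), truck_at(t2,gate)}

== RESULT ==
["pkg_at(p1,depot)", "pkg_at(p5,hub)", "truck_at(t2,gate)"]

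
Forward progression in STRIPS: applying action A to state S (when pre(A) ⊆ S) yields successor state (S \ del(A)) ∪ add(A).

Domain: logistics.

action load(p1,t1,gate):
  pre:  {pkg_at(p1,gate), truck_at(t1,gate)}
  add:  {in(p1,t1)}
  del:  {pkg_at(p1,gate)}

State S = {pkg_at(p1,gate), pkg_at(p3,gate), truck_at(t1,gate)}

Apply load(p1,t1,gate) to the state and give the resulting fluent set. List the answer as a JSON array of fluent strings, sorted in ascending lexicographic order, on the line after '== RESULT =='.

Progress:
  pre ⊆ S: {pkg_at(p1,gate), truck_at(t1,gate)} ⊆ S  — applicable
  S \ del = {pkg_at(p3,gate), truck_at(t1,gate)}
  ∪ add   = {in(p1,t1), pkg_at(p3,gate), truck_at(t1,gate)}

== RESULT ==
["in(p1,t1)", "pkg_at(p3,gate)", "truck_at(t1,gate)"]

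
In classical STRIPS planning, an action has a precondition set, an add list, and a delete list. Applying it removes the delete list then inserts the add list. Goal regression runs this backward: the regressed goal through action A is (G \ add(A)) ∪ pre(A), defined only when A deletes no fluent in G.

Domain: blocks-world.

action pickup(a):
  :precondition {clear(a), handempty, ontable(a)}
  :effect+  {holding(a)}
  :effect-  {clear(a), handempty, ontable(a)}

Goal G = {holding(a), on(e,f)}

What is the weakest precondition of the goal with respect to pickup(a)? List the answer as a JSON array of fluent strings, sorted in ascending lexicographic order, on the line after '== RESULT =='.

Regress:
  G ∩ del = {}  (empty — regression defined)
  G \ add = {holding(a), on(e,f)} \ {holding(a)} = {on(e,f)}
  ∪ pre   = {on(e,f)} ∪ {clear(a), handempty, ontable(a)}
          = {clear(a), handempty, on(e,f), ontable(a)}

== RESULT ==
["clear(a)", "handempty", "on(e,f)", "ontable(a)"]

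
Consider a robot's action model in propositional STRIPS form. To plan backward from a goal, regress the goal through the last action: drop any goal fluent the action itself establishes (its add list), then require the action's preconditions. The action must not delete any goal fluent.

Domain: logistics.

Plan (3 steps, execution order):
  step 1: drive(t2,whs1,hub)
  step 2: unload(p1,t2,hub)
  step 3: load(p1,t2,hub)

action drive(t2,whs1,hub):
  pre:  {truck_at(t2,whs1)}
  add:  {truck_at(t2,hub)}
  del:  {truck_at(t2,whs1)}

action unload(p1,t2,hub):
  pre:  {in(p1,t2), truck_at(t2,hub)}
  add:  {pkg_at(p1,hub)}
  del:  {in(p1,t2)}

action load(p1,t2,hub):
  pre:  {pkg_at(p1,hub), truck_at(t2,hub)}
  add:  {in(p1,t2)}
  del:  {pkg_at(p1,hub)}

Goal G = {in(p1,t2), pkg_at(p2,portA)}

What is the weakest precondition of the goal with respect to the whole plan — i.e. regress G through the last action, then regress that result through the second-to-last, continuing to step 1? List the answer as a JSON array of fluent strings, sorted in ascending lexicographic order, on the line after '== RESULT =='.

Work backward from the goal:
  through step 3 (load(p1,t2,hub)): drop {in(p1,t2)}, keep {pkg_at(p2,portA)}, require {pkg_at(p1,hub), truck_at(t2,hub)}
    → {pkg_at(p1,hub), pkg_at(p2,portA), truck_at(t2,hub)}
  through step 2 (unload(p1,t2,hub)): drop {pkg_at(p1,hub)}, keep {pkg_at(p2,portA), truck_at(t2,hub)}, require {in(p1,t2), truck_at(t2,hub)}
    → {in(p1,t2), pkg_at(p2,portA), truck_at(t2,hub)}
  through step 1 (drive(t2,whs1,hub)): drop {truck_at(t2,hub)}, keep {in(p1,t2), pkg_at(p2,portA)}, require {truck_at(t2,whs1)}
    → {in(p1,t2), pkg_at(p2,portA), truck_at(t2,whs1)}

== RESULT ==
["in(p1,t2)", "pkg_at(p2,portA)", "truck_at(t2,whs1)"]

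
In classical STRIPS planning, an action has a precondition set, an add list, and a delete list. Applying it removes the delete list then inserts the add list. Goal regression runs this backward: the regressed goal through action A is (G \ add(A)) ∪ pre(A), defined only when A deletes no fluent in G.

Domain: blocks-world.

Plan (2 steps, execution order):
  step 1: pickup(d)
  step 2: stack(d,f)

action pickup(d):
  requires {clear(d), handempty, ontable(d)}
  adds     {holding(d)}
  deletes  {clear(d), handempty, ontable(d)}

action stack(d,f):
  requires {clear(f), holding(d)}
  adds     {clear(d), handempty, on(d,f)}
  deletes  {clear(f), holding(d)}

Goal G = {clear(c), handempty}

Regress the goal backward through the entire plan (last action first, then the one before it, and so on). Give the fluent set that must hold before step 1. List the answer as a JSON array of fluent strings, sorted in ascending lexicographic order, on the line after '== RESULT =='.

Work backward from the goal:
  through step 2 (stack(d,f)): drop {handempty}, keep {clear(c)}, require {clear(f), holding(d)}
    → {clear(c), clear(f), holding(d)}
  through step 1 (pickup(d)): drop {holding(d)}, keep {clear(c), clear(f)}, require {clear(d), handempty, ontable(d)}
    → {clear(c), clear(d), clear(f), handempty, ontable(d)}

== RESULT ==
["clear(c)", "clear(d)", "clear(f)", "handempty", "ontable(d)"]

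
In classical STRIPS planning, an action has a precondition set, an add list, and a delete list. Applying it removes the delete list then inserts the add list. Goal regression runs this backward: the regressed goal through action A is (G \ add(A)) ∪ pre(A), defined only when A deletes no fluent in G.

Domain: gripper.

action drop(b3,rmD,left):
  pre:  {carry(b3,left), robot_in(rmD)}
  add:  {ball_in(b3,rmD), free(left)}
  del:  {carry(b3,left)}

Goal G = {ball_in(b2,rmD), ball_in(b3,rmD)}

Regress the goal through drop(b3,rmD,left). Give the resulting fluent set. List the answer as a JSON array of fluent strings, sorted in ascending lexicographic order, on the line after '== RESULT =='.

Compute (G \ add) ∪ pre:
  G ∩ del = {}  (empty — regression defined)
  G \ add = {ball_in(b2,rmD), ball_in(b3,rmD)} \ {ball_in(b3,rmD), free(left)} = {ball_in(b2,rmD)}
  ∪ pre   = {ball_in(b2,rmD)} ∪ {carry(b3,left), robot_in(rmD)}
          = {ball_in(b2,rmD), carry(b3,left), robot_in(rmD)}

== RESULT ==
["ball_in(b2,rmD)", "carry(b3,left)", "robot_in(rmD)"]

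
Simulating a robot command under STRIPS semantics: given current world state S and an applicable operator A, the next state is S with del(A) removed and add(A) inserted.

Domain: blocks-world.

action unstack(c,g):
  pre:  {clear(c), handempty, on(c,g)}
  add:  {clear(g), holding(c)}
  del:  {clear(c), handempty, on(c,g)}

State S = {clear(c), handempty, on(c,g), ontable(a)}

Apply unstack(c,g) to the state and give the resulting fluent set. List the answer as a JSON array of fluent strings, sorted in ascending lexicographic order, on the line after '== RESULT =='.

Compute (S \ del) ∪ add:
  pre ⊆ S: {clear(c), handempty, on(c,g)} ⊆ S  — applicable
  S \ del = {ontable(a)}
  ∪ add   = {clear(g), holding(c), ontable(a)}

== RESULT ==
["clear(g)", "holding(c)", "ontable(a)"]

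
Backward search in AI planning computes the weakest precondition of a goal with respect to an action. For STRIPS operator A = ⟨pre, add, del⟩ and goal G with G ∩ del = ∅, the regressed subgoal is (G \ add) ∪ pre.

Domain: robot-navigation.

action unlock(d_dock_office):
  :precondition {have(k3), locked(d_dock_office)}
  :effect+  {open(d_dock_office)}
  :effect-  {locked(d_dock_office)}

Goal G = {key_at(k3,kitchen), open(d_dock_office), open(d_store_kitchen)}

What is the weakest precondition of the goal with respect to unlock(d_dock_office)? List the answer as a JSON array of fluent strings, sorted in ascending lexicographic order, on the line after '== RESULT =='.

Compute (G \ add) ∪ pre:
  G ∩ del = {}  (empty — regression defined)
  G \ add = {key_at(k3,kitchen), open(d_dock_office), open(d_store_kitchen)} \ {open(d_dock_office)} = {key_at(k3,kitchen), open(d_store_kitchen)}
  ∪ pre   = {key_at(k3,kitchen), open(d_store_kitchen)} ∪ {have(k3), locked(d_dock_office)}
          = {have(k3), key_at(k3,kitchen), locked(d_dock_office), open(d_store_kitchen)}

== RESULT ==
["have(k3)", "key_at(k3,kitchen)", "locked(d_dock_office)", "open(d_store_kitchen)"]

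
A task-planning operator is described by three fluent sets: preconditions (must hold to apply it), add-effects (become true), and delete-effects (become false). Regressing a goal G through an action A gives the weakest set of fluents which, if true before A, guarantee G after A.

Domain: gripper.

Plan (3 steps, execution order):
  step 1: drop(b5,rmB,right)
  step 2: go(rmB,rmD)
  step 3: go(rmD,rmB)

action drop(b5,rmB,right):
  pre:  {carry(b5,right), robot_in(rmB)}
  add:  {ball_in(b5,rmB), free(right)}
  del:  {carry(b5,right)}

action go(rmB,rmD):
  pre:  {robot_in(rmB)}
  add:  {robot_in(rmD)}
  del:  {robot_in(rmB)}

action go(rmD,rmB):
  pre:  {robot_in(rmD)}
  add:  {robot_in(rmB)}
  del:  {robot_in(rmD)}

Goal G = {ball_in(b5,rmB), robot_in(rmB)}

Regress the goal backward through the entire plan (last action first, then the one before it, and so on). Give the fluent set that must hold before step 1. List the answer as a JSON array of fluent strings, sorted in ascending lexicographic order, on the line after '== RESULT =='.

Work backward from the goal:
  through step 3 (go(rmD,rmB)): drop {robot_in(rmB)}, keep {ball_in(b5,rmB)}, require {robot_in(rmD)}
    → {ball_in(b5,rmB), robot_in(rmD)}
  through step 2 (go(rmB,rmD)): drop {robot_in(rmD)}, keep {ball_in(b5,rmB)}, require {robot_in(rmB)}
    → {ball_in(b5,rmB), robot_in(rmB)}
  through step 1 (drop(b5,rmB,right)): drop {ball_in(b5,rmB)}, keep {robot_in(rmB)}, require {carry(b5,right), robot_in(rmB)}
    → {carry(b5,right), robot_in(rmB)}

== RESULT ==
["carry(b5,right)", "robot_in(rmB)"]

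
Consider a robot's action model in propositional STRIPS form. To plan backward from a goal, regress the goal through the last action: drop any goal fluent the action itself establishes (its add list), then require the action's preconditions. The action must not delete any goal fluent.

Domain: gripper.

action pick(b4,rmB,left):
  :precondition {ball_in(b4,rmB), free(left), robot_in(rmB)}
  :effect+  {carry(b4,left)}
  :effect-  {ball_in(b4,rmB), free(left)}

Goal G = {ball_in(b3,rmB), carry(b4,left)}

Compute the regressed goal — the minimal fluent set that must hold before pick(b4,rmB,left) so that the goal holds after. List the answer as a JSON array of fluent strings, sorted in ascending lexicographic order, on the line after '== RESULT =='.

Regress:
  G ∩ del = {}  (empty — regression defined)
  G \ add = {ball_in(b3,rmB), carry(b4,left)} \ {carry(b4,left)} = {ball_in(b3,rmB)}
  ∪ pre   = {ball_in(b3,rmB)} ∪ {ball_in(b4,rmB), free(left), robot_in(rmB)}
          = {ball_in(b3,rmB), ball_in(b4,rmB), free(left), robot_in(rmB)}

== RESULT ==
["ball_in(b3,rmB)", "ball_in(b4,rmB)", "free(left)", "robot_in(rmB)"]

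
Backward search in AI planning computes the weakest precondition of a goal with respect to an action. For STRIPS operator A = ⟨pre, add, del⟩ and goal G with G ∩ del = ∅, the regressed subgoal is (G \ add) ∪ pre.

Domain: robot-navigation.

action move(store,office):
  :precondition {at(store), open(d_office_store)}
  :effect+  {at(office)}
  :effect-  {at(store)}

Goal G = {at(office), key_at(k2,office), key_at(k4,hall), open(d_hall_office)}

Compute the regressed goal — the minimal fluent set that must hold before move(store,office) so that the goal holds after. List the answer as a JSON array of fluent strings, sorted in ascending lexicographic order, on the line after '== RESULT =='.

Compute (G \ add) ∪ pre:
  G ∩ del = {}  (empty — regression defined)
  G \ add = {at(office), key_at(k2,office), key_at(k4,hall), open(d_hall_office)} \ {at(office)} = {key_at(k2,office), key_at(k4,hall), open(d_hall_office)}
  ∪ pre   = {key_at(k2,office), key_at(k4,hall), open(d_hall_office)} ∪ {at(store), open(d_office_store)}
          = {at(store), key_at(k2,office), key_at(k4,hall), open(d_hall_office), open(d_office_store)}

== RESULT ==
["at(store)", "key_at(k2,office)", "key_at(k4,hall)", "open(d_hall_office)", "open(d_office_store)"]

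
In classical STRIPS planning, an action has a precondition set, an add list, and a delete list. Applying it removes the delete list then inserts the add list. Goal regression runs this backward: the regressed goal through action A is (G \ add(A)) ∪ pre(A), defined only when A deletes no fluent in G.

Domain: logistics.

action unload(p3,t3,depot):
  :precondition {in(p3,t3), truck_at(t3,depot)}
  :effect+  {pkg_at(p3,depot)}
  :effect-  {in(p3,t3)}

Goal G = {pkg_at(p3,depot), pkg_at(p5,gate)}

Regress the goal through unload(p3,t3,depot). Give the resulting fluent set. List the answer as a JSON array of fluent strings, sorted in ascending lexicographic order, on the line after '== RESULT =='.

Regress:
  G ∩ del = {}  (empty — regression defined)
  G \ add = {pkg_at(p3,depot), pkg_at(p5,gate)} \ {pkg_at(p3,depot)} = {pkg_at(p5,gate)}
  ∪ pre   = {pkg_at(p5,gate)} ∪ {in(p3,t3), truck_at(t3,depot)}
          = {in(p3,t3), pkg_at(p5,gate), truck_at(t3,depot)}

== RESULT ==
["in(p3,t3)", "pkg_at(p5,gate)", "truck_at(t3,depot)"]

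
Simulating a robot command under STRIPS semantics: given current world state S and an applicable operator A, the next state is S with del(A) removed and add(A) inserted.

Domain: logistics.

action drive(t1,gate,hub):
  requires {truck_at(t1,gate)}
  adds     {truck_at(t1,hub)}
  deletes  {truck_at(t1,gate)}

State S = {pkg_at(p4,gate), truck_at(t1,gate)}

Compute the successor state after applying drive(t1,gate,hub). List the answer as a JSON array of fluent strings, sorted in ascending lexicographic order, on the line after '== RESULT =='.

Compute (S \ del) ∪ add:
  pre ⊆ S: {truck_at(t1,gate)} ⊆ S  — applicable
  S \ del = {pkg_at(p4,gate)}
  ∪ add   = {pkg_at(p4,gate), truck_at(t1,hub)}

== RESULT ==
["pkg_at(p4,gate)", "truck_at(t1,hub)"]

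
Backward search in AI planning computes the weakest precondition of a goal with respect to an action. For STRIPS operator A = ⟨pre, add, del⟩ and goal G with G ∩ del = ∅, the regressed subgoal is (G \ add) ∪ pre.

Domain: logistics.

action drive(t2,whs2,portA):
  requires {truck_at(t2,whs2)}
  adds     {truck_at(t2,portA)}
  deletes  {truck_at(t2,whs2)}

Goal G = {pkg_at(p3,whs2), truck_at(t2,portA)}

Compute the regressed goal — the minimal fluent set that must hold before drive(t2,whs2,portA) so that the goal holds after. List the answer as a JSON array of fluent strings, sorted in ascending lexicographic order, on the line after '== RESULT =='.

Compute (G \ add) ∪ pre:
  G ∩ del = {}  (empty — regression defined)
  G \ add = {pkg_at(p3,whs2), truck_at(t2,portA)} \ {truck_at(t2,portA)} = {pkg_at(p3,whs2)}
  ∪ pre   = {pkg_at(p3,whs2)} ∪ {truck_at(t2,whs2)}
          = {pkg_at(p3,whs2), truck_at(t2,whs2)}

== RESULT ==
["pkg_at(p3,whs2)", "truck_at(t2,whs2)"]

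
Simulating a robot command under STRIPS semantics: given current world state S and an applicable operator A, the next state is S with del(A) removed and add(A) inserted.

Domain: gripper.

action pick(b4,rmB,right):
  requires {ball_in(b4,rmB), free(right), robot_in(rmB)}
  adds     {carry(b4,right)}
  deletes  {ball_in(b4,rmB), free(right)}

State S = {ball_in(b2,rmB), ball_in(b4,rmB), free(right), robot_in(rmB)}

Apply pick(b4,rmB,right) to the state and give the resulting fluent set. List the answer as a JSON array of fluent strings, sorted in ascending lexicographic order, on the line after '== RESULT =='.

Progress:
  pre ⊆ S: {ball_in(b4,rmB), free(right), robot_in(rmB)} ⊆ S  — applicable
  S \ del = {ball_in(b2,rmB), robot_in(rmB)}
  ∪ add   = {ball_in(b2,rmB), carry(b4,right), robot_in(rmB)}

== RESULT ==
["ball_in(b2,rmB)", "carry(b4,right)", "robot_in(rmB)"]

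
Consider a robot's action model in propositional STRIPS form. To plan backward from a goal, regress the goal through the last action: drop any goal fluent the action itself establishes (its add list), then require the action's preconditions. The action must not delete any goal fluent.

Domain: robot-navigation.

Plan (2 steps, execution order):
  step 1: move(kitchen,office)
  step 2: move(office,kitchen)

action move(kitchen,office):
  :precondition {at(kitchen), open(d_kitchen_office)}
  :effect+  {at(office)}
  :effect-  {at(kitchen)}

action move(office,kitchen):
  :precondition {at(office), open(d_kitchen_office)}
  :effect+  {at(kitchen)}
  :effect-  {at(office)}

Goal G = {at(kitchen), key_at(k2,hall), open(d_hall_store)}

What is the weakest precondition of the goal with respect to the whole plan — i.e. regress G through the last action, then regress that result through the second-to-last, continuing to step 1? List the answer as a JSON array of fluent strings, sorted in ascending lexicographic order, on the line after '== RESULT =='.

Regress step by step:
  through step 2 (move(office,kitchen)): drop {at(kitchen)}, keep {key_at(k2,hall), open(d_hall_store)}, require {at(office), open(d_kitchen_office)}
    → {at(office), key_at(k2,hall), open(d_hall_store), open(d_kitchen_office)}
  through step 1 (move(kitchen,office)): drop {at(office)}, keep {key_at(k2,hall), open(d_hall_store), open(d_kitchen_office)}, require {at(kitchen), open(d_kitchen_office)}
    → {at(kitchen), key_at(k2,hall), open(d_hall_store), open(d_kitchen_office)}

== RESULT ==
["at(kitchen)", "key_at(k2,hall)", "open(d_hall_store)", "open(d_kitchen_office)"]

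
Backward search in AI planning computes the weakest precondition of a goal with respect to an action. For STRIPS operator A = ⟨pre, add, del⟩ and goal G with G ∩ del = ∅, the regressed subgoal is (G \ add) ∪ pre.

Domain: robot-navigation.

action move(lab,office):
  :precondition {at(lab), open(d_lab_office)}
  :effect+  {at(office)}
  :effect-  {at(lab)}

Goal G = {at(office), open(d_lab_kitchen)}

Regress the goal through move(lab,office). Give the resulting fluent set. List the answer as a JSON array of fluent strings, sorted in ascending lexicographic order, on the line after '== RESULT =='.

Regress:
  G ∩ del = {}  (empty — regression defined)
  G \ add = {at(office), open(d_lab_kitchen)} \ {at(office)} = {open(d_lab_kitchen)}
  ∪ pre   = {open(d_lab_kitchen)} ∪ {at(lab), open(d_lab_office)}
          = {at(lab), open(d_lab_kitchen), open(d_lab_office)}

== RESULT ==
["at(lab)", "open(d_lab_kitchen)", "open(d_lab_office)"]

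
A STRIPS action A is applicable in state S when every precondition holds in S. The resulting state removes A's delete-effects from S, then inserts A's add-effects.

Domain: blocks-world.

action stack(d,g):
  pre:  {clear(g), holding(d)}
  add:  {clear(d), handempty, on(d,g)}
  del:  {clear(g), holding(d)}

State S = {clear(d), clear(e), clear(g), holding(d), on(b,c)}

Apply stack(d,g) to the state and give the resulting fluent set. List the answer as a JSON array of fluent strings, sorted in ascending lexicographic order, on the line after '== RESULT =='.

Progress:
  pre ⊆ S: {clear(g), holding(d)} ⊆ S  — applicable
  S \ del = {clear(d), clear(e), on(b,c)}
  ∪ add   = {clear(d), clear(e), handempty, on(b,c), on(d,g)}

== RESULT ==
["clear(d)", "clear(e)", "handempty", "on(b,c)", "on(d,g)"]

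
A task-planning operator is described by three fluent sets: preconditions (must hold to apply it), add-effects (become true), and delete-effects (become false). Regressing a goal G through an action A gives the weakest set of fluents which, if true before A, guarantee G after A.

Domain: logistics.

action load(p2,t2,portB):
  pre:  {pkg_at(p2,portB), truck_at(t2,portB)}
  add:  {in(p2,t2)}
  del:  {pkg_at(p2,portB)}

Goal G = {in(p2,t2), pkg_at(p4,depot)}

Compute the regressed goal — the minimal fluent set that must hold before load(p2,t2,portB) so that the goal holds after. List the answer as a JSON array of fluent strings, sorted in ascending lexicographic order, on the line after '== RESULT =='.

Compute (G \ add) ∪ pre:
  G ∩ del = {}  (empty — regression defined)
  G \ add = {in(p2,t2), pkg_at(p4,depot)} \ {in(p2,t2)} = {pkg_at(p4,depot)}
  ∪ pre   = {pkg_at(p4,depot)} ∪ {pkg_at(p2,portB), truck_at(t2,portB)}
          = {pkg_at(p2,portB), pkg_at(p4,depot), truck_at(t2,portB)}

== RESULT ==
["pkg_at(p2,portB)", "pkg_at(p4,depot)", "truck_at(t2,portB)"]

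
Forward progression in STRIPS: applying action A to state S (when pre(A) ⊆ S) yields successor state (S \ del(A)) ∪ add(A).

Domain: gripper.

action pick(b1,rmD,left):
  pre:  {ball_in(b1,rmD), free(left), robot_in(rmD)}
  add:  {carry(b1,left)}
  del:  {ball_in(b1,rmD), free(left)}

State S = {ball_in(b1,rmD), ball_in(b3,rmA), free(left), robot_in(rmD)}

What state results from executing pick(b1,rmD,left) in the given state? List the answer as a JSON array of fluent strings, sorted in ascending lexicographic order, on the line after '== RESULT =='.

Compute (S \ del) ∪ add:
  pre ⊆ S: {ball_in(b1,rmD), free(left), robot_in(rmD)} ⊆ S  — applicable
  S \ del = {ball_in(b3,rmA), robot_in(rmD)}
  ∪ add   = {ball_in(b3,rmA), carry(b1,left), robot_in(rmD)}

== RESULT ==
["ball_in(b3,rmA)", "carry(b1,left)", "robot_in(rmD)"]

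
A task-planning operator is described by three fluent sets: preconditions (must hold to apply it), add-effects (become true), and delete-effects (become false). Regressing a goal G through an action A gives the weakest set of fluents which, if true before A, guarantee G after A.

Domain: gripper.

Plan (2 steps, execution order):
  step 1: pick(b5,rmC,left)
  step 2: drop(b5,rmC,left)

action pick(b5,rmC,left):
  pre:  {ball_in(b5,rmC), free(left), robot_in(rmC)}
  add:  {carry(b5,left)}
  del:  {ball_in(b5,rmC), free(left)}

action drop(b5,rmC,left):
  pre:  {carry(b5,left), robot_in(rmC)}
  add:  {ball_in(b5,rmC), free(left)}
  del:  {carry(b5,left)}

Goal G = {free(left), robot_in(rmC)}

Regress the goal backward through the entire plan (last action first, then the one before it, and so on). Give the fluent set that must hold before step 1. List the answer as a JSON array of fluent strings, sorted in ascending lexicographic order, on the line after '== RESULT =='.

Regress step by step:
  through step 2 (drop(b5,rmC,left)): drop {free(left)}, keep {robot_in(rmC)}, require {carry(b5,left), robot_in(rmC)}
    → {carry(b5,left), robot_in(rmC)}
  through step 1 (pick(b5,rmC,left)): drop {carry(b5,left)}, keep {robot_in(rmC)}, require {ball_in(b5,rmC), free(left), robot_in(rmC)}
    → {ball_in(b5,rmC), free(left), robot_in(rmC)}

== RESULT ==
["ball_in(b5,rmC)", "free(left)", "robot_in(rmC)"]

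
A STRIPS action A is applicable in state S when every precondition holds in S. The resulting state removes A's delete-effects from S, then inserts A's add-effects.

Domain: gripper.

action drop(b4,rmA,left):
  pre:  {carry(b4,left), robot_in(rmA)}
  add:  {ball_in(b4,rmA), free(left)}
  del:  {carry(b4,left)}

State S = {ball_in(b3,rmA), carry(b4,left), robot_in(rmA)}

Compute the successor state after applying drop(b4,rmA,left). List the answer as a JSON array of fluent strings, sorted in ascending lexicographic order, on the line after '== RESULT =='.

Compute (S \ del) ∪ add:
  pre ⊆ S: {carry(b4,left), robot_in(rmA)} ⊆ S  — applicable
  S \ del = {ball_in(b3,rmA), robot_in(rmA)}
  ∪ add   = {ball_in(b3,rmA), ball_in(b4,rmA), free(left), robot_in(rmA)}

== RESULT ==
["ball_in(b3,rmA)", "ball_in(b4,rmA)", "free(left)", "robot_in(rmA)"]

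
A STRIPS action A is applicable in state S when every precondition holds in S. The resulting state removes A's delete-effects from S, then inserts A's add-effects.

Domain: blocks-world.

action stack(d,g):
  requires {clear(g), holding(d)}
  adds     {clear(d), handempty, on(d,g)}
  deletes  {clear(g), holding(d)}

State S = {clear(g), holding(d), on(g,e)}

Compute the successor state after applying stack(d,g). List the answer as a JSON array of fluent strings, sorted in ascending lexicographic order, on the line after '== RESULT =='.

Compute (S \ del) ∪ add:
  pre ⊆ S: {clear(g), holding(d)} ⊆ S  — applicable
  S \ del = {on(g,e)}
  ∪ add   = {clear(d), handempty, on(d,g), on(g,e)}

== RESULT ==
["clear(d)", "handempty", "on(d,g)", "on(g,e)"]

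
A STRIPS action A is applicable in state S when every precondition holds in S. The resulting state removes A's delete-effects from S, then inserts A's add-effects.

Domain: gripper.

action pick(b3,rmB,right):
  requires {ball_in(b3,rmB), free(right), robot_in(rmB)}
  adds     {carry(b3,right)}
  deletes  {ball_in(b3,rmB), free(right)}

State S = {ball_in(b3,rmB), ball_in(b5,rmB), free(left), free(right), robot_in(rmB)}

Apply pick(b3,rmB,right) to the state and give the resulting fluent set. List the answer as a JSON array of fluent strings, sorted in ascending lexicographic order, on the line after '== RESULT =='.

Compute (S \ del) ∪ add:
  pre ⊆ S: {ball_in(b3,rmB), free(right), robot_in(rmB)} ⊆ S  — applicable
  S \ del = {ball_in(b5,rmB), free(left), robot_in(rmB)}
  ∪ add   = {ball_in(b5,rmB), carry(b3,right), free(left), robot_in(rmB)}

== RESULT ==
["ball_in(b5,rmB)", "carry(b3,right)", "free(left)", "robot_in(rmB)"]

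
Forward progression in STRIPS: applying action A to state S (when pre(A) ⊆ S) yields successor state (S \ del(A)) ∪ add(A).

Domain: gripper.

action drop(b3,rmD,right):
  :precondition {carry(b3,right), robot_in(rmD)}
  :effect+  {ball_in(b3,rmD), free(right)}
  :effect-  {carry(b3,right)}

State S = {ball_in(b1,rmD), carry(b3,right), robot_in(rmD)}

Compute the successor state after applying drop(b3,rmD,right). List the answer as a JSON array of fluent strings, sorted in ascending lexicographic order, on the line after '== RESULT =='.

Compute (S \ del) ∪ add:
  pre ⊆ S: {carry(b3,right), robot_in(rmD)} ⊆ S  — applicable
  S \ del = {ball_in(b1,rmD), robot_in(rmD)}
  ∪ add   = {ball_in(b1,rmD), ball_in(b3,rmD), free(right), robot_in(rmD)}

== RESULT ==
["ball_in(b1,rmD)", "ball_in(b3,rmD)", "free(right)", "robot_in(rmD)"]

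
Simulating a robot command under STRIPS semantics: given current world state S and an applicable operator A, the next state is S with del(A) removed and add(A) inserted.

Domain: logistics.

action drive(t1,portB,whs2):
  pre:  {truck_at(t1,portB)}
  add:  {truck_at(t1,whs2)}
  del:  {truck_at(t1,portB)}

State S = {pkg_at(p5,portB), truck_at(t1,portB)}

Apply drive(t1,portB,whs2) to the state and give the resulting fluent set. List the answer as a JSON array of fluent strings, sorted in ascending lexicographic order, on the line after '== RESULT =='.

Compute (S \ del) ∪ add:
  pre ⊆ S: {truck_at(t1,portB)} ⊆ S  — applicable
  S \ del = {pkg_at(p5,portB)}
  ∪ add   = {pkg_at(p5,portB), truck_at(t1,whs2)}

== RESULT ==
["pkg_at(p5,portB)", "truck_at(t1,whs2)"]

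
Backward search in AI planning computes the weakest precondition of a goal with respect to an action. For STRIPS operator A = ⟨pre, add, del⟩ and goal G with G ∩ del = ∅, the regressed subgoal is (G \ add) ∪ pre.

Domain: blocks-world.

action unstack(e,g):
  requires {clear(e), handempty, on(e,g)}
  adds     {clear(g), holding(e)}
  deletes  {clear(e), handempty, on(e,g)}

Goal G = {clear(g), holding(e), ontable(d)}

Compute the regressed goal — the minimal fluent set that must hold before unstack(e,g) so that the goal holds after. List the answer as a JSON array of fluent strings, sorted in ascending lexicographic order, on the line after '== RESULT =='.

Regress:
  G ∩ del = {}  (empty — regression defined)
  G \ add = {clear(g), holding(e), ontable(d)} \ {clear(g), holding(e)} = {ontable(d)}
  ∪ pre   = {ontable(d)} ∪ {clear(e), handempty, on(e,g)}
          = {clear(e), handempty, on(e,g), ontable(d)}

== RESULT ==
["clear(e)", "handempty", "on(e,g)", "ontable(d)"]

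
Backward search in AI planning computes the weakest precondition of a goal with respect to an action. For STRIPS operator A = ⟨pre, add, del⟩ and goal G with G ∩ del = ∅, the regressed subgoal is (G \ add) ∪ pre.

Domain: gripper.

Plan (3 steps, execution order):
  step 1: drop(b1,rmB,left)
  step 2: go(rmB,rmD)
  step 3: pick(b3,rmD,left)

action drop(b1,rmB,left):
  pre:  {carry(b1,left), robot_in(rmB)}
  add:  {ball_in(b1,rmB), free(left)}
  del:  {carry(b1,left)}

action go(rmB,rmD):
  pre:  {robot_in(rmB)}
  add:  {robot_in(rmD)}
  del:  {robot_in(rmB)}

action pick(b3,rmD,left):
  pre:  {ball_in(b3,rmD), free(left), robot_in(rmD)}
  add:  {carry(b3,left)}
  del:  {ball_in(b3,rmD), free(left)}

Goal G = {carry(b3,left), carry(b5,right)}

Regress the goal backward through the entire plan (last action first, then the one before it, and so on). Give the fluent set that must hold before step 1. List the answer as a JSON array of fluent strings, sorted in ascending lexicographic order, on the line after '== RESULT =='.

Regress step by step:
  through step 3 (pick(b3,rmD,left)): drop {carry(b3,left)}, keep {carry(b5,right)}, require {ball_in(b3,rmD), free(left), robot_in(rmD)}
    → {ball_in(b3,rmD), carry(b5,right), free(left), robot_in(rmD)}
  through step 2 (go(rmB,rmD)): drop {robot_in(rmD)}, keep {ball_in(b3,rmD), carry(b5,right), free(left)}, require {robot_in(rmB)}
    → {ball_in(b3,rmD), carry(b5,right), free(left), robot_in(rmB)}
  through step 1 (drop(b1,rmB,left)): drop {free(left)}, keep {ball_in(b3,rmD), carry(b5,right), robot_in(rmB)}, require {carry(b1,left), robot_in(rmB)}
    → {ball_in(b3,rmD), carry(b1,left), carry(b5,right), robot_in(rmB)}

== RESULT ==
["ball_in(b3,rmD)", "carry(b1,left)", "carry(b5,right)", "robot_in(rmB)"]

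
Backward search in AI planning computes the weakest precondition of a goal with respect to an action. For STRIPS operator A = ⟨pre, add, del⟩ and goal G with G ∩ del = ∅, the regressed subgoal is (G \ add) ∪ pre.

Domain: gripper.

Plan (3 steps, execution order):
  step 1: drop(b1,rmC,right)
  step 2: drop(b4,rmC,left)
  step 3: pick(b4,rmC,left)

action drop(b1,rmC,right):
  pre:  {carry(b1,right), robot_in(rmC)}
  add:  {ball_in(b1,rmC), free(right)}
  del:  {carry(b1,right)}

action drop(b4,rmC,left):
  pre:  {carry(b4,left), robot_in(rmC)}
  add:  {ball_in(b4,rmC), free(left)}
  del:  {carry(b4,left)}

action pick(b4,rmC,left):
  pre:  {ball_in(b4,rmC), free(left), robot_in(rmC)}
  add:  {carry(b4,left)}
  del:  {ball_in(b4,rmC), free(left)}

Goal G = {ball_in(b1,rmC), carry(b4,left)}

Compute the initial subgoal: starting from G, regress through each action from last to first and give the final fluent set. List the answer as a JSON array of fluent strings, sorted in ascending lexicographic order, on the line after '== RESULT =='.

Regress step by step:
  through step 3 (pick(b4,rmC,left)): drop {carry(b4,left)}, keep {ball_in(b1,rmC)}, require {ball_in(b4,rmC), free(left), robot_in(rmC)}
    → {ball_in(b1,rmC), ball_in(b4,rmC), free(left), robot_in(rmC)}
  through step 2 (drop(b4,rmC,left)): drop {ball_in(b4,rmC), free(left)}, keep {ball_in(b1,rmC), robot_in(rmC)}, require {carry(b4,left), robot_in(rmC)}
    → {ball_in(b1,rmC), carry(b4,left), robot_in(rmC)}
  through step 1 (drop(b1,rmC,right)): drop {ball_in(b1,rmC)}, keep {carry(b4,left), robot_in(rmC)}, require {carry(b1,right), robot_in(rmC)}
    → {carry(b1,right), carry(b4,left), robot_in(rmC)}

== RESULT ==
["carry(b1,right)", "carry(b4,left)", "robot_in(rmC)"]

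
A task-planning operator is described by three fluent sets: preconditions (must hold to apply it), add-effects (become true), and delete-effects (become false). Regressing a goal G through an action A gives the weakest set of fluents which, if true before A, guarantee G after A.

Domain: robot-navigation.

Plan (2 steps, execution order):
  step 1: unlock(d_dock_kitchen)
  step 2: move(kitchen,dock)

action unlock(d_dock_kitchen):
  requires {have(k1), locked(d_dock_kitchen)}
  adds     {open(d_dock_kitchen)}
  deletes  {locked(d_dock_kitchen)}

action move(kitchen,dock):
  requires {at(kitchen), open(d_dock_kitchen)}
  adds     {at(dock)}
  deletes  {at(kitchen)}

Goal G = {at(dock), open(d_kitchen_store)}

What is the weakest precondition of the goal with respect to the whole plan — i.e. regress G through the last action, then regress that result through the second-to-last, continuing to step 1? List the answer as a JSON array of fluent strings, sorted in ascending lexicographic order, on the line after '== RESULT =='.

Work backward from the goal:
  through step 2 (move(kitchen,dock)): drop {at(dock)}, keep {open(d_kitchen_store)}, require {at(kitchen), open(d_dock_kitchen)}
    → {at(kitchen), open(d_dock_kitchen), open(d_kitchen_store)}
  through step 1 (unlock(d_dock_kitchen)): drop {open(d_dock_kitchen)}, keep {at(kitchen), open(d_kitchen_store)}, require {have(k1), locked(d_dock_kitchen)}
    → {at(kitchen), have(k1), locked(d_dock_kitchen), open(d_kitchen_store)}

== RESULT ==
["at(kitchen)", "have(k1)", "locked(d_dock_kitchen)", "open(d_kitchen_store)"]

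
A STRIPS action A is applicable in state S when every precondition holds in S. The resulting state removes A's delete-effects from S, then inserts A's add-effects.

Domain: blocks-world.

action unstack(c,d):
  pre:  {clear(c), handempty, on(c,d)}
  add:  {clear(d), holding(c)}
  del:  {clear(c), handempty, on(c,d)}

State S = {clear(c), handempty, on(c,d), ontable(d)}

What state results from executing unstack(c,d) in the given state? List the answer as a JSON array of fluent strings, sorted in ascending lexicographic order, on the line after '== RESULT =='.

Compute (S \ del) ∪ add:
  pre ⊆ S: {clear(c), handempty, on(c,d)} ⊆ S  — applicable
  S \ del = {ontable(d)}
  ∪ add   = {clear(d), holding(c), ontable(d)}

== RESULT ==
["clear(d)", "holding(c)", "ontable(d)"]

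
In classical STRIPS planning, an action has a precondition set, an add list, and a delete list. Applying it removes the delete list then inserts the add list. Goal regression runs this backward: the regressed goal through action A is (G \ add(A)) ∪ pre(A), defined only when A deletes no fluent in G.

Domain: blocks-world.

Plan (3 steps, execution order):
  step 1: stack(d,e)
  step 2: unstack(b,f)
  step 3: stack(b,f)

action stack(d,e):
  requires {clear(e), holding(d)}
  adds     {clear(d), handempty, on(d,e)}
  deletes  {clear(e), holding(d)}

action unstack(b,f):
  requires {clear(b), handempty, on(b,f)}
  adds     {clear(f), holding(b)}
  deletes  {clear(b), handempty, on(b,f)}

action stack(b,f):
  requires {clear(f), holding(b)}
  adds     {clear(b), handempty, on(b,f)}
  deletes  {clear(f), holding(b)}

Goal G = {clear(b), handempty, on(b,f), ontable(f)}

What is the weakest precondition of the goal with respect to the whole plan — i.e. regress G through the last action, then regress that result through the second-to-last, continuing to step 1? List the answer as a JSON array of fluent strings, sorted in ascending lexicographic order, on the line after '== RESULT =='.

Regress step by step:
  through step 3 (stack(b,f)): drop {clear(b), handempty, on(b,f)}, keep {ontable(f)}, require {clear(f), holding(b)}
    → {clear(f), holding(b), ontable(f)}
  through step 2 (unstack(b,f)): drop {clear(f), holding(b)}, keep {ontable(f)}, require {clear(b), handempty, on(b,f)}
    → {clear(b), handempty, on(b,f), ontable(f)}
  through step 1 (stack(d,e)): drop {handempty}, keep {clear(b), on(b,f), ontable(f)}, require {clear(e), holding(d)}
    → {clear(b), clear(e), holding(d), on(b,f), ontable(f)}

== RESULT ==
["clear(b)", "clear(e)", "holding(d)", "on(b,f)", "ontable(f)"]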